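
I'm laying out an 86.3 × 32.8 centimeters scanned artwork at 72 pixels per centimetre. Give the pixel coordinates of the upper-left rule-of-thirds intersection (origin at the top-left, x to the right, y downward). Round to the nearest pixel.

In pixels the canvas is 86.3 × 72 = 6213.6 wide and 32.8 × 72 = 2361.6 tall.
The upper-left point is one-third across and one-third down:
x = 1 × 6213.6/3 ≈ 2071; y = 1 × 2361.6/3 ≈ 787.

x = 2071 px, y = 787 px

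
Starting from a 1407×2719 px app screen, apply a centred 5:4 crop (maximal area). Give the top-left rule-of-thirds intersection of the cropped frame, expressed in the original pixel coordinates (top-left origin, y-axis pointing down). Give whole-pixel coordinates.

1407/2719 < 5/4, so the 5:4 crop keeps the full width 1407 and trims height to 1407 × 4/5 = 1125.60 px.
Top offset = (2719 − 1125.60)/2 = 796.70 px; left offset = 0.
Top-left is one-third across and one-third down within the crop:
x = 0.00 + 1 × 1407.00/3 ≈ 469; y = 796.70 + 1 × 1125.60/3 ≈ 1172.

x = 469 px, y = 1172 px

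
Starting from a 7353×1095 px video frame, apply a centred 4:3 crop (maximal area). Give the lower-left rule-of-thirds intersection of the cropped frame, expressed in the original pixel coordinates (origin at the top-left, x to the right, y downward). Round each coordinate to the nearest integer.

7353/1095 > 4/3, so the 4:3 crop keeps the full height 1095 and trims width to 1095 × 4/3 = 1460.00 px.
Left offset = (7353 − 1460.00)/2 = 2946.50 px; top offset = 0.
Lower-left is one-third across and two-thirds down within the crop:
x = 2946.50 + 1 × 1460.00/3 ≈ 3433; y = 0.00 + 2 × 1095.00/3 ≈ 730.

(3433, 730)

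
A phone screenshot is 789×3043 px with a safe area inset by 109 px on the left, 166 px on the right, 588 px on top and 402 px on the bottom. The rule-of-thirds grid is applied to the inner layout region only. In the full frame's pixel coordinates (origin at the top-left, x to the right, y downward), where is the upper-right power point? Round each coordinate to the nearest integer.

Content width = 789 − 109 − 166 = 514 px; content height = 3043 − 588 − 402 = 2053 px.
Upper-right is two-thirds across and one-third down within the inner layout region.
x = 109 + 2 × 514/3 = 109 + 342.67 ≈ 452
y = 588 + 1 × 2053/3 = 588 + 684.33 ≈ 1272

x = 452 px, y = 1272 px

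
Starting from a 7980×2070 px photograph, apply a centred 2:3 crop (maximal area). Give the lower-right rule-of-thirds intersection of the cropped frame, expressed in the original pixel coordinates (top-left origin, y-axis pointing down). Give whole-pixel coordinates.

x = 4220 px, y = 1380 px

7980/2070 > 2/3, so the 2:3 crop keeps the full height 2070 and trims width to 2070 × 2/3 = 1380.00 px.
Left offset = (7980 − 1380.00)/2 = 3300.00 px; top offset = 0.
Lower-right is two-thirds across and two-thirds down within the crop:
x = 3300.00 + 2 × 1380.00/3 ≈ 4220; y = 0.00 + 2 × 2070.00/3 ≈ 1380.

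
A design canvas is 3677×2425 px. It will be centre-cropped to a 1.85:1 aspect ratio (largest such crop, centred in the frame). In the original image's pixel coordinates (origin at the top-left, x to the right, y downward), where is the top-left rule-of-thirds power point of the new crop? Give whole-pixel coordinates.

3677/2425 < 1.85/1, so the 1.85:1 crop keeps the full width 3677 and trims height to 3677 × 1/1.85 = 1987.57 px.
Top offset = (2425 − 1987.57)/2 = 218.72 px; left offset = 0.
Top-left is one-third across and one-third down within the crop:
x = 0.00 + 1 × 3677.00/3 ≈ 1226; y = 218.72 + 1 × 1987.57/3 ≈ 881.

x = 1226 px, y = 881 px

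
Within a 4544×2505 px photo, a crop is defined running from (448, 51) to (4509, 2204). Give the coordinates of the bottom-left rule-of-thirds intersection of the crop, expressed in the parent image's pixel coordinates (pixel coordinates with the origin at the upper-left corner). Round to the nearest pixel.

Crop width = 4509 − 448 = 4061 px; one third is 1353.67 px.
Crop height = 2204 − 51 = 2153 px; one third is 717.67 px.
The bottom-left point is one-third across and two-thirds down within the crop:
x = 448 + 1 × 1353.67 ≈ 1802; y = 51 + 2 × 717.67 ≈ 1486.

(1802, 1486)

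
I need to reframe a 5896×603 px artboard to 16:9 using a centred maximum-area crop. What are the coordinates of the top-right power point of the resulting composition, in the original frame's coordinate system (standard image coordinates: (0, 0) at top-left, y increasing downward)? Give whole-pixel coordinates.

x = 3127 px, y = 201 px

5896/603 > 16/9, so the 16:9 crop keeps the full height 603 and trims width to 603 × 16/9 = 1072.00 px.
Left offset = (5896 − 1072.00)/2 = 2412.00 px; top offset = 0.
Top-right is two-thirds across and one-third down within the crop:
x = 2412.00 + 2 × 1072.00/3 ≈ 3127; y = 0.00 + 1 × 603.00/3 ≈ 201.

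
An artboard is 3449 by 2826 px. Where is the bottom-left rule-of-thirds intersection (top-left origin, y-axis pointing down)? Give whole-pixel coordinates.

The bottom-left point sits one-third of the way across and two-thirds of the way down.
x = 1 × 3449/3 ≈ 1150; y = 2 × 2826/3 ≈ 1884.

(1150, 1884)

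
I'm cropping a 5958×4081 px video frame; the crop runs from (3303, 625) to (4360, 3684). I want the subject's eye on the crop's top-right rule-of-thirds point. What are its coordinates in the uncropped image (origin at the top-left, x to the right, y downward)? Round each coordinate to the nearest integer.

Crop width = 4360 − 3303 = 1057 px; one third is 352.33 px.
Crop height = 3684 − 625 = 3059 px; one third is 1019.67 px.
The top-right point is two-thirds across and one-third down within the crop:
x = 3303 + 2 × 352.33 ≈ 4008; y = 625 + 1 × 1019.67 ≈ 1645.

(4008, 1645)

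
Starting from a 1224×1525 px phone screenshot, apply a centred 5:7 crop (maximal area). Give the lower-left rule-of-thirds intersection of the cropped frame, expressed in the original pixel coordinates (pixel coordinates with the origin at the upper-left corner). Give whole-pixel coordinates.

1224/1525 > 5/7, so the 5:7 crop keeps the full height 1525 and trims width to 1525 × 5/7 = 1089.29 px.
Left offset = (1224 − 1089.29)/2 = 67.36 px; top offset = 0.
Lower-left is one-third across and two-thirds down within the crop:
x = 67.36 + 1 × 1089.29/3 ≈ 430; y = 0.00 + 2 × 1525.00/3 ≈ 1017.

(430, 1017)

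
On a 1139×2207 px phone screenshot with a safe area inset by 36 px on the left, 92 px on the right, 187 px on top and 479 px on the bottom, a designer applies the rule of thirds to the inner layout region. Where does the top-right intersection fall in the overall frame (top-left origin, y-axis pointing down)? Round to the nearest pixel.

Content width = 1139 − 36 − 92 = 1011 px; content height = 2207 − 187 − 479 = 1541 px.
Top-right is two-thirds across and one-third down within the inner layout region.
x = 36 + 2 × 1011/3 = 36 + 674.00 ≈ 710
y = 187 + 1 × 1541/3 = 187 + 513.67 ≈ 701

(710, 701)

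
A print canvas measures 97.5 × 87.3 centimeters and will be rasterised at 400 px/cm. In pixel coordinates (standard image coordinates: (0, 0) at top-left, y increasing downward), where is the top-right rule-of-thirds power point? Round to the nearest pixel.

x = 26000 px, y = 11640 px

In pixels the canvas is 97.5 × 400 = 39000 wide and 87.3 × 400 = 34920 tall.
The top-right point is two-thirds across and one-third down:
x = 2 × 39000/3 ≈ 26000; y = 1 × 34920/3 ≈ 11640.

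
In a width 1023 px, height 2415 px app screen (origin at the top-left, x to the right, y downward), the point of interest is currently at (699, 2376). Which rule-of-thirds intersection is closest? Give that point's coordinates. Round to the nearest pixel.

x = 682 px, y = 1610 px

Third lines: x ∈ {341, 682}, y ∈ {805, 1610}.
699 is closer to x = 682; 2376 is closer to y = 1610.
So the nearest intersection is the lower-right power point.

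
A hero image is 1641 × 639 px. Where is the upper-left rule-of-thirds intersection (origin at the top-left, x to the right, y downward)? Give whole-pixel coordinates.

The upper-left point sits one-third of the way across and one-third of the way down.
x = 1 × 1641/3 ≈ 547; y = 1 × 639/3 ≈ 213.

(547, 213)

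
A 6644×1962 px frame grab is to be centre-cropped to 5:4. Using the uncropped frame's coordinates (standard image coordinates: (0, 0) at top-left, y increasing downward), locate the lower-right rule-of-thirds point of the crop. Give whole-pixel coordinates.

6644/1962 > 5/4, so the 5:4 crop keeps the full height 1962 and trims width to 1962 × 5/4 = 2452.50 px.
Left offset = (6644 − 2452.50)/2 = 2095.75 px; top offset = 0.
Lower-right is two-thirds across and two-thirds down within the crop:
x = 2095.75 + 2 × 2452.50/3 ≈ 3731; y = 0.00 + 2 × 1962.00/3 ≈ 1308.

(3731, 1308)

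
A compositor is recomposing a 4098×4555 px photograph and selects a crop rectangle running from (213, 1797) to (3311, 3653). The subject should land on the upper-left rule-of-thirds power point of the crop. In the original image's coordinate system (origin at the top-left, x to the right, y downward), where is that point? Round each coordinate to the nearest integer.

x = 1246 px, y = 2416 px

Crop width = 3311 − 213 = 3098 px; one third is 1032.67 px.
Crop height = 3653 − 1797 = 1856 px; one third is 618.67 px.
The upper-left point is one-third across and one-third down within the crop:
x = 213 + 1 × 1032.67 ≈ 1246; y = 1797 + 1 × 618.67 ≈ 2416.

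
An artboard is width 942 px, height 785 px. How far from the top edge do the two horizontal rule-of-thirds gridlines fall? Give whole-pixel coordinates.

785 / 3 = 261.67, so the horizontal lines sit at one and two thirds of 785.

262 px and 523 px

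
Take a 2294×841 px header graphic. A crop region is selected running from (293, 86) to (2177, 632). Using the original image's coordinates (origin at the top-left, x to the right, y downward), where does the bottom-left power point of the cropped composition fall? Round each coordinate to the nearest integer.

Crop width = 2177 − 293 = 1884 px; one third is 628.00 px.
Crop height = 632 − 86 = 546 px; one third is 182.00 px.
The bottom-left point is one-third across and two-thirds down within the crop:
x = 293 + 1 × 628.00 ≈ 921; y = 86 + 2 × 182.00 ≈ 450.

(921, 450)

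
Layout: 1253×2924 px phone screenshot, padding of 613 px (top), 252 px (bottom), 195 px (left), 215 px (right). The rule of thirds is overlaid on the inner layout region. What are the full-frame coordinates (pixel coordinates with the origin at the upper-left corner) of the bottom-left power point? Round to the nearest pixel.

(476, 1986)

Content width = 1253 − 195 − 215 = 843 px; content height = 2924 − 613 − 252 = 2059 px.
Bottom-left is one-third across and two-thirds down within the inner layout region.
x = 195 + 1 × 843/3 = 195 + 281.00 ≈ 476
y = 613 + 2 × 2059/3 = 613 + 1372.67 ≈ 1986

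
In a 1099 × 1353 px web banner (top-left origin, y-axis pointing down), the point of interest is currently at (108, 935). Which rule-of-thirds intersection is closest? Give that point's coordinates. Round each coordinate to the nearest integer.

(366, 902)

Third lines: x ∈ {366, 733}, y ∈ {451, 902}.
108 is closer to x = 366; 935 is closer to y = 902.
So the nearest intersection is the lower-left power point.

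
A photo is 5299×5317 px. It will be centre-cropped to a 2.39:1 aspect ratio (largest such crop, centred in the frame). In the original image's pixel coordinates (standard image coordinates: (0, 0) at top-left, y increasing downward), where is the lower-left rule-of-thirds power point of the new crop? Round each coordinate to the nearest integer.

5299/5317 < 2.39/1, so the 2.39:1 crop keeps the full width 5299 and trims height to 5299 × 1/2.39 = 2217.15 px.
Top offset = (5317 − 2217.15)/2 = 1549.92 px; left offset = 0.
Lower-left is one-third across and two-thirds down within the crop:
x = 0.00 + 1 × 5299.00/3 ≈ 1766; y = 1549.92 + 2 × 2217.15/3 ≈ 3028.

x = 1766 px, y = 3028 px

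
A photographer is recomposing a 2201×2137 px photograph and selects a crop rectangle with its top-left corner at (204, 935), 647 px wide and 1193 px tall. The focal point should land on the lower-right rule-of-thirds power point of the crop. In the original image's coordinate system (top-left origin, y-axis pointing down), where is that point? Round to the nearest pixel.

x = 635 px, y = 1730 px

One third of the crop width 647 is 215.67 px.
One third of the crop height 1193 is 397.67 px.
The lower-right point is two-thirds across and two-thirds down within the crop:
x = 204 + 2 × 215.67 ≈ 635; y = 935 + 2 × 397.67 ≈ 1730.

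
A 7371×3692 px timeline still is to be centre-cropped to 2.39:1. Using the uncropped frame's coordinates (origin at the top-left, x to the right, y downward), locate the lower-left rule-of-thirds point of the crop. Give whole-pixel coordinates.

(2457, 2360)

7371/3692 < 2.39/1, so the 2.39:1 crop keeps the full width 7371 and trims height to 7371 × 1/2.39 = 3084.10 px.
Top offset = (3692 − 3084.10)/2 = 303.95 px; left offset = 0.
Lower-left is one-third across and two-thirds down within the crop:
x = 0.00 + 1 × 7371.00/3 ≈ 2457; y = 303.95 + 2 × 3084.10/3 ≈ 2360.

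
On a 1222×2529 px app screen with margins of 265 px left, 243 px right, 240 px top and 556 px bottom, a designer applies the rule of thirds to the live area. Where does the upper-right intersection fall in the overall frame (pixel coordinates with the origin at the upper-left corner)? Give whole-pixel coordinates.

Content width = 1222 − 265 − 243 = 714 px; content height = 2529 − 240 − 556 = 1733 px.
Upper-right is two-thirds across and one-third down within the live area.
x = 265 + 2 × 714/3 = 265 + 476.00 ≈ 741
y = 240 + 1 × 1733/3 = 240 + 577.67 ≈ 818

(741, 818)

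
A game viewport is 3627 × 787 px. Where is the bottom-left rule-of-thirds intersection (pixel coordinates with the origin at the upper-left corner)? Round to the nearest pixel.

The bottom-left point sits one-third of the way across and two-thirds of the way down.
x = 1 × 3627/3 ≈ 1209; y = 2 × 787/3 ≈ 525.

(1209, 525)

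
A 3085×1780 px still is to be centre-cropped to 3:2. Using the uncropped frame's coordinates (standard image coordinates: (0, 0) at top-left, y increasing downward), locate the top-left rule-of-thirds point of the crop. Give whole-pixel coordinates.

(1098, 593)

3085/1780 > 3/2, so the 3:2 crop keeps the full height 1780 and trims width to 1780 × 3/2 = 2670.00 px.
Left offset = (3085 − 2670.00)/2 = 207.50 px; top offset = 0.
Top-left is one-third across and one-third down within the crop:
x = 207.50 + 1 × 2670.00/3 ≈ 1098; y = 0.00 + 1 × 1780.00/3 ≈ 593.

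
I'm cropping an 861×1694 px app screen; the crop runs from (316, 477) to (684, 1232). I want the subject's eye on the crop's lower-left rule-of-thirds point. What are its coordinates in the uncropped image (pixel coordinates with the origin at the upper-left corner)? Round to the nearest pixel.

Crop width = 684 − 316 = 368 px; one third is 122.67 px.
Crop height = 1232 − 477 = 755 px; one third is 251.67 px.
The lower-left point is one-third across and two-thirds down within the crop:
x = 316 + 1 × 122.67 ≈ 439; y = 477 + 2 × 251.67 ≈ 980.

x = 439 px, y = 980 px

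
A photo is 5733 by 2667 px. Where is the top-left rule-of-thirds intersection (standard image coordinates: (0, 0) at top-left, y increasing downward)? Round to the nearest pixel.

The top-left point sits one-third of the way across and one-third of the way down.
x = 1 × 5733/3 ≈ 1911; y = 1 × 2667/3 ≈ 889.

x = 1911 px, y = 889 px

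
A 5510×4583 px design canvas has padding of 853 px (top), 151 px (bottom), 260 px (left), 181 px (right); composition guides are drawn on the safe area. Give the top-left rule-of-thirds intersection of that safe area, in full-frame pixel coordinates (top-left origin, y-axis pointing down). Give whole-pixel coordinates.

Content width = 5510 − 260 − 181 = 5069 px; content height = 4583 − 853 − 151 = 3579 px.
Top-left is one-third across and one-third down within the safe area.
x = 260 + 1 × 5069/3 = 260 + 1689.67 ≈ 1950
y = 853 + 1 × 3579/3 = 853 + 1193.00 ≈ 2046

x = 1950 px, y = 2046 px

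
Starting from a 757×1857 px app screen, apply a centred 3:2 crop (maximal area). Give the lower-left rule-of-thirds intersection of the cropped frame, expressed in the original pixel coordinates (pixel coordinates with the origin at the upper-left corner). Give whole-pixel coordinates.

x = 252 px, y = 1013 px

757/1857 < 3/2, so the 3:2 crop keeps the full width 757 and trims height to 757 × 2/3 = 504.67 px.
Top offset = (1857 − 504.67)/2 = 676.17 px; left offset = 0.
Lower-left is one-third across and two-thirds down within the crop:
x = 0.00 + 1 × 757.00/3 ≈ 252; y = 676.17 + 2 × 504.67/3 ≈ 1013.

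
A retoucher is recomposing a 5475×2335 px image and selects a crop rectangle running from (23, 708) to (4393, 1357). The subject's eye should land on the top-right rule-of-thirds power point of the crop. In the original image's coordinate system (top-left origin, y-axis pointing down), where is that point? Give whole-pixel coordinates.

Crop width = 4393 − 23 = 4370 px; one third is 1456.67 px.
Crop height = 1357 − 708 = 649 px; one third is 216.33 px.
The top-right point is two-thirds across and one-third down within the crop:
x = 23 + 2 × 1456.67 ≈ 2936; y = 708 + 1 × 216.33 ≈ 924.

(2936, 924)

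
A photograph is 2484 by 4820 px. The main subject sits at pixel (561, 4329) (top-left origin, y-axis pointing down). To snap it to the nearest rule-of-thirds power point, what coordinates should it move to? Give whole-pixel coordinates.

Third lines: x ∈ {828, 1656}, y ∈ {1607, 3213}.
561 is closer to x = 828; 4329 is closer to y = 3213.
So the nearest intersection is the lower-left power point.

x = 828 px, y = 3213 px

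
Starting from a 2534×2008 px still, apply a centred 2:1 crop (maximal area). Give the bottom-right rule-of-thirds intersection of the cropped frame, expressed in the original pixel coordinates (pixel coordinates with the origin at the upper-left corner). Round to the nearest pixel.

2534/2008 < 2/1, so the 2:1 crop keeps the full width 2534 and trims height to 2534 × 1/2 = 1267.00 px.
Top offset = (2008 − 1267.00)/2 = 370.50 px; left offset = 0.
Bottom-right is two-thirds across and two-thirds down within the crop:
x = 0.00 + 2 × 2534.00/3 ≈ 1689; y = 370.50 + 2 × 1267.00/3 ≈ 1215.

x = 1689 px, y = 1215 px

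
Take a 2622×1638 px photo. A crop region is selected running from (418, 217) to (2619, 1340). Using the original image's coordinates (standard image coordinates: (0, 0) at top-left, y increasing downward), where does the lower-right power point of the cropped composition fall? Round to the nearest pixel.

(1885, 966)

Crop width = 2619 − 418 = 2201 px; one third is 733.67 px.
Crop height = 1340 − 217 = 1123 px; one third is 374.33 px.
The lower-right point is two-thirds across and two-thirds down within the crop:
x = 418 + 2 × 733.67 ≈ 1885; y = 217 + 2 × 374.33 ≈ 966.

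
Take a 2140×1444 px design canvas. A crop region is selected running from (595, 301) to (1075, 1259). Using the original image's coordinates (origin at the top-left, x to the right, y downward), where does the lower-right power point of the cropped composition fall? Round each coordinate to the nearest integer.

Crop width = 1075 − 595 = 480 px; one third is 160.00 px.
Crop height = 1259 − 301 = 958 px; one third is 319.33 px.
The lower-right point is two-thirds across and two-thirds down within the crop:
x = 595 + 2 × 160.00 ≈ 915; y = 301 + 2 × 319.33 ≈ 940.

(915, 940)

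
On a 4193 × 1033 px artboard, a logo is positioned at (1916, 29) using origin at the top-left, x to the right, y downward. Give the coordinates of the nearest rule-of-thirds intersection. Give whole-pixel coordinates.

Third lines: x ∈ {1398, 2795}, y ∈ {344, 689}.
1916 is closer to x = 1398; 29 is closer to y = 344.
So the nearest intersection is the upper-left power point.

x = 1398 px, y = 344 px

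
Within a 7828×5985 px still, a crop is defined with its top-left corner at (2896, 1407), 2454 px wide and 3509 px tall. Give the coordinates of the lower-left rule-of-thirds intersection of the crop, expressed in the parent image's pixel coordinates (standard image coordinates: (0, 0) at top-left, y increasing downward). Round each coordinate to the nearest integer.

x = 3714 px, y = 3746 px

One third of the crop width 2454 is 818.00 px.
One third of the crop height 3509 is 1169.67 px.
The lower-left point is one-third across and two-thirds down within the crop:
x = 2896 + 1 × 818.00 ≈ 3714; y = 1407 + 2 × 1169.67 ≈ 3746.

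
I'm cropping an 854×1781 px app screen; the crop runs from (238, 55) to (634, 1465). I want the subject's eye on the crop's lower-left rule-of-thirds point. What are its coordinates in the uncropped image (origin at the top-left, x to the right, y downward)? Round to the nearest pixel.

(370, 995)

Crop width = 634 − 238 = 396 px; one third is 132.00 px.
Crop height = 1465 − 55 = 1410 px; one third is 470.00 px.
The lower-left point is one-third across and two-thirds down within the crop:
x = 238 + 1 × 132.00 ≈ 370; y = 55 + 2 × 470.00 ≈ 995.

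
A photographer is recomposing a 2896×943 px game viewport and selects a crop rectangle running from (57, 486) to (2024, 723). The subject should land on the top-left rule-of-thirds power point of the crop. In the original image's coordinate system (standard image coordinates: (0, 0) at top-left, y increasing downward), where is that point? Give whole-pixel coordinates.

(713, 565)

Crop width = 2024 − 57 = 1967 px; one third is 655.67 px.
Crop height = 723 − 486 = 237 px; one third is 79.00 px.
The top-left point is one-third across and one-third down within the crop:
x = 57 + 1 × 655.67 ≈ 713; y = 486 + 1 × 79.00 ≈ 565.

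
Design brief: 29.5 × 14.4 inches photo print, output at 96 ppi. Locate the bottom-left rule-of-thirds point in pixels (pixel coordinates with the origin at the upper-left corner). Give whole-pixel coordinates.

In pixels the canvas is 29.5 × 96 = 2832 wide and 14.4 × 96 = 1382.4 tall.
The bottom-left point is one-third across and two-thirds down:
x = 1 × 2832/3 ≈ 944; y = 2 × 1382.4/3 ≈ 922.

(944, 922)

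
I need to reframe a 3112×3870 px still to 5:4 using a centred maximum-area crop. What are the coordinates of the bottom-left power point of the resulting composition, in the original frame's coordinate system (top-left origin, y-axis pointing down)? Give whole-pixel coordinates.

3112/3870 < 5/4, so the 5:4 crop keeps the full width 3112 and trims height to 3112 × 4/5 = 2489.60 px.
Top offset = (3870 − 2489.60)/2 = 690.20 px; left offset = 0.
Bottom-left is one-third across and two-thirds down within the crop:
x = 0.00 + 1 × 3112.00/3 ≈ 1037; y = 690.20 + 2 × 2489.60/3 ≈ 2350.

(1037, 2350)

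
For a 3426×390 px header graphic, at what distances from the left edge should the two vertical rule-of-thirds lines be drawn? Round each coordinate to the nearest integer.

1142 px and 2284 px

3426 / 3 = 1142, so the vertical lines sit at one and two thirds of 3426.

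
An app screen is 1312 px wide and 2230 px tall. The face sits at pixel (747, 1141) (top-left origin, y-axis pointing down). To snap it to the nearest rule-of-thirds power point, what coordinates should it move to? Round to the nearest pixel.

(875, 1487)

Third lines: x ∈ {437, 875}, y ∈ {743, 1487}.
747 is closer to x = 875; 1141 is closer to y = 1487.
So the nearest intersection is the lower-right power point.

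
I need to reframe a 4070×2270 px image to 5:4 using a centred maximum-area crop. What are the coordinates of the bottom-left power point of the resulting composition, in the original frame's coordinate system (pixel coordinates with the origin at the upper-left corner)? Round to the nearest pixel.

4070/2270 > 5/4, so the 5:4 crop keeps the full height 2270 and trims width to 2270 × 5/4 = 2837.50 px.
Left offset = (4070 − 2837.50)/2 = 616.25 px; top offset = 0.
Bottom-left is one-third across and two-thirds down within the crop:
x = 616.25 + 1 × 2837.50/3 ≈ 1562; y = 0.00 + 2 × 2270.00/3 ≈ 1513.

(1562, 1513)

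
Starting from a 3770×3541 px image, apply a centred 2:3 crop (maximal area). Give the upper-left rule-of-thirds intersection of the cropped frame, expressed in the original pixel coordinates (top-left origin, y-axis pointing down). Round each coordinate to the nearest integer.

(1492, 1180)

3770/3541 > 2/3, so the 2:3 crop keeps the full height 3541 and trims width to 3541 × 2/3 = 2360.67 px.
Left offset = (3770 − 2360.67)/2 = 704.67 px; top offset = 0.
Upper-left is one-third across and one-third down within the crop:
x = 704.67 + 1 × 2360.67/3 ≈ 1492; y = 0.00 + 1 × 3541.00/3 ≈ 1180.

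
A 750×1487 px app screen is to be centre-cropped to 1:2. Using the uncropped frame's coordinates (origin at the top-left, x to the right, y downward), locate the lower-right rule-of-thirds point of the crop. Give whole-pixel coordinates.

750/1487 > 1/2, so the 1:2 crop keeps the full height 1487 and trims width to 1487 × 1/2 = 743.50 px.
Left offset = (750 − 743.50)/2 = 3.25 px; top offset = 0.
Lower-right is two-thirds across and two-thirds down within the crop:
x = 3.25 + 2 × 743.50/3 ≈ 499; y = 0.00 + 2 × 1487.00/3 ≈ 991.

(499, 991)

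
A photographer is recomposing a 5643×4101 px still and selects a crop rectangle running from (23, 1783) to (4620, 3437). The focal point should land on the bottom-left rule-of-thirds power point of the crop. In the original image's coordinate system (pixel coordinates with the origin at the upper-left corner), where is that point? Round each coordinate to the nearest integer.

x = 1555 px, y = 2886 px

Crop width = 4620 − 23 = 4597 px; one third is 1532.33 px.
Crop height = 3437 − 1783 = 1654 px; one third is 551.33 px.
The bottom-left point is one-third across and two-thirds down within the crop:
x = 23 + 1 × 1532.33 ≈ 1555; y = 1783 + 2 × 551.33 ≈ 2886.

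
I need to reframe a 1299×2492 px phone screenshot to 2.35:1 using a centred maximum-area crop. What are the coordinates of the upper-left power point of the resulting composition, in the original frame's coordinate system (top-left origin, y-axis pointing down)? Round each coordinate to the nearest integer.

x = 433 px, y = 1154 px

1299/2492 < 2.35/1, so the 2.35:1 crop keeps the full width 1299 and trims height to 1299 × 1/2.35 = 552.77 px.
Top offset = (2492 − 552.77)/2 = 969.62 px; left offset = 0.
Upper-left is one-third across and one-third down within the crop:
x = 0.00 + 1 × 1299.00/3 ≈ 433; y = 969.62 + 1 × 552.77/3 ≈ 1154.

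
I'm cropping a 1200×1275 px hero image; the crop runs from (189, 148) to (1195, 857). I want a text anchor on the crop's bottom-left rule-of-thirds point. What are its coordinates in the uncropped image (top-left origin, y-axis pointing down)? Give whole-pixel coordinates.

(524, 621)

Crop width = 1195 − 189 = 1006 px; one third is 335.33 px.
Crop height = 857 − 148 = 709 px; one third is 236.33 px.
The bottom-left point is one-third across and two-thirds down within the crop:
x = 189 + 1 × 335.33 ≈ 524; y = 148 + 2 × 236.33 ≈ 621.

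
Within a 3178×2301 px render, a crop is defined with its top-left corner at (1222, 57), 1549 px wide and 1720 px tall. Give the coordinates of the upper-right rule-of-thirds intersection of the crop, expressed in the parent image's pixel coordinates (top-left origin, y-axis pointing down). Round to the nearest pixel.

One third of the crop width 1549 is 516.33 px.
One third of the crop height 1720 is 573.33 px.
The upper-right point is two-thirds across and one-third down within the crop:
x = 1222 + 2 × 516.33 ≈ 2255; y = 57 + 1 × 573.33 ≈ 630.

x = 2255 px, y = 630 px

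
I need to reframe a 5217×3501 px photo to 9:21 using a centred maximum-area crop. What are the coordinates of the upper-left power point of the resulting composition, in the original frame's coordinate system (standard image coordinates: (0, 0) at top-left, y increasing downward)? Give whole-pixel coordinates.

5217/3501 > 9/21, so the 9:21 crop keeps the full height 3501 and trims width to 3501 × 9/21 = 1500.43 px.
Left offset = (5217 − 1500.43)/2 = 1858.29 px; top offset = 0.
Upper-left is one-third across and one-third down within the crop:
x = 1858.29 + 1 × 1500.43/3 ≈ 2358; y = 0.00 + 1 × 3501.00/3 ≈ 1167.

x = 2358 px, y = 1167 px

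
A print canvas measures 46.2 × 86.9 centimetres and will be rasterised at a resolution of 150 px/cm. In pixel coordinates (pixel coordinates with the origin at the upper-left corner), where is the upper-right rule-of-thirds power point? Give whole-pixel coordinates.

In pixels the canvas is 46.2 × 150 = 6930 wide and 86.9 × 150 = 13035 tall.
The upper-right point is two-thirds across and one-third down:
x = 2 × 6930/3 ≈ 4620; y = 1 × 13035/3 ≈ 4345.

x = 4620 px, y = 4345 px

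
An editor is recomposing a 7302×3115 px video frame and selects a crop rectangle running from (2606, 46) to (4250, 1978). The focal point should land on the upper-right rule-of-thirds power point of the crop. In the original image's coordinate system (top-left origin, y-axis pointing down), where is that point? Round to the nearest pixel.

Crop width = 4250 − 2606 = 1644 px; one third is 548.00 px.
Crop height = 1978 − 46 = 1932 px; one third is 644.00 px.
The upper-right point is two-thirds across and one-third down within the crop:
x = 2606 + 2 × 548.00 ≈ 3702; y = 46 + 1 × 644.00 ≈ 690.

x = 3702 px, y = 690 px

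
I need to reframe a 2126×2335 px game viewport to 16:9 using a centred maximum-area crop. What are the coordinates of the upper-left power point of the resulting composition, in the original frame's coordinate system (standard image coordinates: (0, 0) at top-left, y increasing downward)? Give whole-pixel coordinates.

(709, 968)

2126/2335 < 16/9, so the 16:9 crop keeps the full width 2126 and trims height to 2126 × 9/16 = 1195.88 px.
Top offset = (2335 − 1195.88)/2 = 569.56 px; left offset = 0.
Upper-left is one-third across and one-third down within the crop:
x = 0.00 + 1 × 2126.00/3 ≈ 709; y = 569.56 + 1 × 1195.88/3 ≈ 968.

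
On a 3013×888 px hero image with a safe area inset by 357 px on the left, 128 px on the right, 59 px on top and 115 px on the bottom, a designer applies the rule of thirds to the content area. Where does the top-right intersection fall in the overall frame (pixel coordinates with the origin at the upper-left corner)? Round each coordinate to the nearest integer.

Content width = 3013 − 357 − 128 = 2528 px; content height = 888 − 59 − 115 = 714 px.
Top-right is two-thirds across and one-third down within the content area.
x = 357 + 2 × 2528/3 = 357 + 1685.33 ≈ 2042
y = 59 + 1 × 714/3 = 59 + 238.00 ≈ 297

x = 2042 px, y = 297 px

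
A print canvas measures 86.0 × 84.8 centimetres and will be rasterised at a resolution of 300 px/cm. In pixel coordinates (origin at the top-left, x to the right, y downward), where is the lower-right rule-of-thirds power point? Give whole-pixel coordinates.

(17200, 16960)

In pixels the canvas is 86.0 × 300 = 25800 wide and 84.8 × 300 = 25440 tall.
The lower-right point is two-thirds across and two-thirds down:
x = 2 × 25800/3 ≈ 17200; y = 2 × 25440/3 ≈ 16960.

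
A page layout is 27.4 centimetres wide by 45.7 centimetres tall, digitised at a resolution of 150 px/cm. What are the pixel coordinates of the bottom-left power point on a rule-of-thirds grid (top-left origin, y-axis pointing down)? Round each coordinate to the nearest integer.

In pixels the canvas is 27.4 × 150 = 4110 wide and 45.7 × 150 = 6855 tall.
The bottom-left point is one-third across and two-thirds down:
x = 1 × 4110/3 ≈ 1370; y = 2 × 6855/3 ≈ 4570.

x = 1370 px, y = 4570 px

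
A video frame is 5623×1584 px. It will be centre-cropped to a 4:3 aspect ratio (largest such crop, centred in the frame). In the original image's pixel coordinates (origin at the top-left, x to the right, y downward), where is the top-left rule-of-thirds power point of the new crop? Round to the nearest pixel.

(2460, 528)

5623/1584 > 4/3, so the 4:3 crop keeps the full height 1584 and trims width to 1584 × 4/3 = 2112.00 px.
Left offset = (5623 − 2112.00)/2 = 1755.50 px; top offset = 0.
Top-left is one-third across and one-third down within the crop:
x = 1755.50 + 1 × 2112.00/3 ≈ 2460; y = 0.00 + 1 × 1584.00/3 ≈ 528.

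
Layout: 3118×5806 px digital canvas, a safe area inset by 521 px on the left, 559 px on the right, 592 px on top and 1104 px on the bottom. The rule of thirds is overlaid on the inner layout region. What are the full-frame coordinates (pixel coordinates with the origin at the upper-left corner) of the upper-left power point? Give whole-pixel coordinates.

Content width = 3118 − 521 − 559 = 2038 px; content height = 5806 − 592 − 1104 = 4110 px.
Upper-left is one-third across and one-third down within the inner layout region.
x = 521 + 1 × 2038/3 = 521 + 679.33 ≈ 1200
y = 592 + 1 × 4110/3 = 592 + 1370.00 ≈ 1962

x = 1200 px, y = 1962 px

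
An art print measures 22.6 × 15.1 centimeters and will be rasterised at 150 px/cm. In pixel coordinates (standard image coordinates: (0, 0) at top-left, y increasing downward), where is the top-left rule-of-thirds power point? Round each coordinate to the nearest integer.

In pixels the canvas is 22.6 × 150 = 3390 wide and 15.1 × 150 = 2265 tall.
The top-left point is one-third across and one-third down:
x = 1 × 3390/3 ≈ 1130; y = 1 × 2265/3 ≈ 755.

(1130, 755)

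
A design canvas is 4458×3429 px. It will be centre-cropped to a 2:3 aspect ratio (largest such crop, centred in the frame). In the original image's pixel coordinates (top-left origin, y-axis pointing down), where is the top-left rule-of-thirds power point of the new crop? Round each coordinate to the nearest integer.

4458/3429 > 2/3, so the 2:3 crop keeps the full height 3429 and trims width to 3429 × 2/3 = 2286.00 px.
Left offset = (4458 − 2286.00)/2 = 1086.00 px; top offset = 0.
Top-left is one-third across and one-third down within the crop:
x = 1086.00 + 1 × 2286.00/3 ≈ 1848; y = 0.00 + 1 × 3429.00/3 ≈ 1143.

x = 1848 px, y = 1143 px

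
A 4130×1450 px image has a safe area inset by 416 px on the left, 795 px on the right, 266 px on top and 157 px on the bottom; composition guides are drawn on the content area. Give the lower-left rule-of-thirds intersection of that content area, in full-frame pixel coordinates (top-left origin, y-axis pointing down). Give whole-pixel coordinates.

(1389, 951)

Content width = 4130 − 416 − 795 = 2919 px; content height = 1450 − 266 − 157 = 1027 px.
Lower-left is one-third across and two-thirds down within the content area.
x = 416 + 1 × 2919/3 = 416 + 973.00 ≈ 1389
y = 266 + 2 × 1027/3 = 266 + 684.67 ≈ 951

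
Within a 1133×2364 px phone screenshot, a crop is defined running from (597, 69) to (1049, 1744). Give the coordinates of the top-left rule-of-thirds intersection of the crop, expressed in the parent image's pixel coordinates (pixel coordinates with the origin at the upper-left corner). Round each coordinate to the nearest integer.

Crop width = 1049 − 597 = 452 px; one third is 150.67 px.
Crop height = 1744 − 69 = 1675 px; one third is 558.33 px.
The top-left point is one-third across and one-third down within the crop:
x = 597 + 1 × 150.67 ≈ 748; y = 69 + 1 × 558.33 ≈ 627.

(748, 627)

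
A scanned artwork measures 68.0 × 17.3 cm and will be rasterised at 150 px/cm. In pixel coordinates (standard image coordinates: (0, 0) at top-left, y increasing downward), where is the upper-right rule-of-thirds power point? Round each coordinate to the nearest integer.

In pixels the canvas is 68.0 × 150 = 10200 wide and 17.3 × 150 = 2595 tall.
The upper-right point is two-thirds across and one-third down:
x = 2 × 10200/3 ≈ 6800; y = 1 × 2595/3 ≈ 865.

(6800, 865)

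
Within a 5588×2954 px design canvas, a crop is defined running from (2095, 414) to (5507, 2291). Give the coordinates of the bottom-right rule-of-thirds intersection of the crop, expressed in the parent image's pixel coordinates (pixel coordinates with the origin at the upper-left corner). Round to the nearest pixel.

Crop width = 5507 − 2095 = 3412 px; one third is 1137.33 px.
Crop height = 2291 − 414 = 1877 px; one third is 625.67 px.
The bottom-right point is two-thirds across and two-thirds down within the crop:
x = 2095 + 2 × 1137.33 ≈ 4370; y = 414 + 2 × 625.67 ≈ 1665.

(4370, 1665)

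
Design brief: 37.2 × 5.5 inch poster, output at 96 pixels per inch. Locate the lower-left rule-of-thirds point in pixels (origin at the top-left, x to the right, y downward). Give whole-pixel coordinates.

In pixels the canvas is 37.2 × 96 = 3571.2 wide and 5.5 × 96 = 528 tall.
The lower-left point is one-third across and two-thirds down:
x = 1 × 3571.2/3 ≈ 1190; y = 2 × 528/3 ≈ 352.

x = 1190 px, y = 352 px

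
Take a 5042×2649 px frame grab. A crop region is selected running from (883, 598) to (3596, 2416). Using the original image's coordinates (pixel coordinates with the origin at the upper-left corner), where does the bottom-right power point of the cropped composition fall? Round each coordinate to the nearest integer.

Crop width = 3596 − 883 = 2713 px; one third is 904.33 px.
Crop height = 2416 − 598 = 1818 px; one third is 606.00 px.
The bottom-right point is two-thirds across and two-thirds down within the crop:
x = 883 + 2 × 904.33 ≈ 2692; y = 598 + 2 × 606.00 ≈ 1810.

x = 2692 px, y = 1810 px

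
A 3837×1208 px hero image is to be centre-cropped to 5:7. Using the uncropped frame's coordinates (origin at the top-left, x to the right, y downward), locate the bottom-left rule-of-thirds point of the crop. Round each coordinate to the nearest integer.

x = 1775 px, y = 805 px

3837/1208 > 5/7, so the 5:7 crop keeps the full height 1208 and trims width to 1208 × 5/7 = 862.86 px.
Left offset = (3837 − 862.86)/2 = 1487.07 px; top offset = 0.
Bottom-left is one-third across and two-thirds down within the crop:
x = 1487.07 + 1 × 862.86/3 ≈ 1775; y = 0.00 + 2 × 1208.00/3 ≈ 805.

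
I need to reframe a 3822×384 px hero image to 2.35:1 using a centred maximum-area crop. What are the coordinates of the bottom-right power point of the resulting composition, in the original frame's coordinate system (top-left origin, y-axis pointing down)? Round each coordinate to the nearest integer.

3822/384 > 2.35/1, so the 2.35:1 crop keeps the full height 384 and trims width to 384 × 2.35/1 = 902.40 px.
Left offset = (3822 − 902.40)/2 = 1459.80 px; top offset = 0.
Bottom-right is two-thirds across and two-thirds down within the crop:
x = 1459.80 + 2 × 902.40/3 ≈ 2061; y = 0.00 + 2 × 384.00/3 ≈ 256.

(2061, 256)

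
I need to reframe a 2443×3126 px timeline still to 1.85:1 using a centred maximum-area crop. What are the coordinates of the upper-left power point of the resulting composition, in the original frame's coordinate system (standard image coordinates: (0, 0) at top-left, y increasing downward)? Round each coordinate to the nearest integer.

(814, 1343)

2443/3126 < 1.85/1, so the 1.85:1 crop keeps the full width 2443 and trims height to 2443 × 1/1.85 = 1320.54 px.
Top offset = (3126 − 1320.54)/2 = 902.73 px; left offset = 0.
Upper-left is one-third across and one-third down within the crop:
x = 0.00 + 1 × 2443.00/3 ≈ 814; y = 902.73 + 1 × 1320.54/3 ≈ 1343.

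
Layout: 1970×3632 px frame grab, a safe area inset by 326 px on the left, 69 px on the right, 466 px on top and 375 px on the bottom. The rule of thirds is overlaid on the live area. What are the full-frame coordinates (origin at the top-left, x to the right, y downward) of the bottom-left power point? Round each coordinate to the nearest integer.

x = 851 px, y = 2327 px

Content width = 1970 − 326 − 69 = 1575 px; content height = 3632 − 466 − 375 = 2791 px.
Bottom-left is one-third across and two-thirds down within the live area.
x = 326 + 1 × 1575/3 = 326 + 525.00 ≈ 851
y = 466 + 2 × 2791/3 = 466 + 1860.67 ≈ 2327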